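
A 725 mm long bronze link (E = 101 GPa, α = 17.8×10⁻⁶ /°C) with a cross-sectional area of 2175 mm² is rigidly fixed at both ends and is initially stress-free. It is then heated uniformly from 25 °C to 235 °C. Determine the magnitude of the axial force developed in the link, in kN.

P ≈ 821 kN (compressive)

Full restraint means ε = 0, so the stress is σ = EαΔT = 101×10³ × 17.8×10⁻⁶ × 210 = 377.5 MPa.
Then P = σA = 377.5 × 2175 mm² = 821.1 kN, compressive.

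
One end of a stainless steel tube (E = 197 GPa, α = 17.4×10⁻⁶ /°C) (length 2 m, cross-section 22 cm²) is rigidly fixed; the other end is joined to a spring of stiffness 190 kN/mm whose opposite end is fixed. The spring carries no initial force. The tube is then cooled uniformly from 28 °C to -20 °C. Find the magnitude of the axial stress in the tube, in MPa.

If the spring were absent the tube would shorten by αΔT L = 17.4×10⁻⁶ × 48 × 2000 = 1.67 mm.
With a force P in the spring, the elastic change of the tube is PL/(AE) and that of the spring is P/k; compatibility requires their sum to equal δ_free.
P [ L/(AE) + 1/k ] = δ_free → P [ 2000/(2200×197×10³) + 1/(190×10³) ] = 1.67.
P = 1.67 / 9.878×10⁻⁶ = 169100 N.
σ = P/A = 169100/2200 = 76.87 MPa.

σ ≈ 76.9 MPa (tensile)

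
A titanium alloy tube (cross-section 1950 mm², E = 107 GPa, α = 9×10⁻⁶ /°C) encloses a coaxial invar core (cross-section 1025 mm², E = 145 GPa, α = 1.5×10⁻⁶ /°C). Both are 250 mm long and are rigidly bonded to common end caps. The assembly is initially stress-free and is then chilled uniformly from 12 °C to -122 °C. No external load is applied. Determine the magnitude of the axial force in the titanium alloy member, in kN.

P ≈ 87.2 kN (tensile in the titanium alloy)

Equilibrium of a rigid end plate with no external load gives equal and opposite internal forces ±P in the two members. Since α_{titanium alloy} > α_{invar}, cooling drives the titanium alloy into tension and the invar into compression.
Compatibility of the two members (thermal + elastic change equal): (α₁ − α₂)ΔT = P·[1/(A₁E₁) + 1/(A₂E₂)].
|α₁ − α₂|·ΔT = 7.5×10⁻⁶ × 134 = 0.001005.
1/(A₁E₁) + 1/(A₂E₂) = 1/(1950×107×10³) + 1/(1025×145×10³) = 1.152×10⁻⁸ N⁻¹.
P = 0.001005 / 1.152×10⁻⁸ = 87230 N = 87.23 kN.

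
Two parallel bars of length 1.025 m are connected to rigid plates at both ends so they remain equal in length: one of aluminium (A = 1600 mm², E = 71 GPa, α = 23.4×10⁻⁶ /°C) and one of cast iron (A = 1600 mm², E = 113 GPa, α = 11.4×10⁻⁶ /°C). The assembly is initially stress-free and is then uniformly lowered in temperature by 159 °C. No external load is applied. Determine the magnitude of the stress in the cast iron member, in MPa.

Equilibrium of a rigid end plate with no external load gives equal and opposite internal forces ±P in the two members. Since α_{aluminium} > α_{cast iron}, cooling drives the aluminium into tension and the cast iron into compression.
Compatibility of the two members (thermal + elastic change equal): (α₁ − α₂)ΔT = P·[1/(A₁E₁) + 1/(A₂E₂)].
|α₁ − α₂|·ΔT = 12×10⁻⁶ × 159 = 0.001908.
1/(A₁E₁) + 1/(A₂E₂) = 1/(1600×71×10³) + 1/(1600×113×10³) = 1.433×10⁻⁸ N⁻¹.
P = 0.001908 / 1.433×10⁻⁸ = 133100 N = 133.1 kN.
σ_{cast iron} = P/A₂ = 133100/1600 = 83.2 MPa, compressive.

σ ≈ 83.2 MPa (compressive)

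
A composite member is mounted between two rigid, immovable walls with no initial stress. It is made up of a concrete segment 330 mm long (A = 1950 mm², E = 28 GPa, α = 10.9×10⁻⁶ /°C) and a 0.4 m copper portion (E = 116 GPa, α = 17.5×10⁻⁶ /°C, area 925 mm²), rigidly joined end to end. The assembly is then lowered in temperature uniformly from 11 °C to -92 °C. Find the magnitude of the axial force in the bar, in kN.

Free thermal contraction of the whole bar: Σ αᵢΔT Lᵢ = 10.9×10⁻⁶×103×330 + 17.5×10⁻⁶×103×400 = 1.091 mm.
Since the ends are fixed, an axial force P builds up, equal in every segment, with P · Σ Lᵢ/(AᵢEᵢ) = δ_free.
Σ Lᵢ/(AᵢEᵢ) = 330/(1950×28×10³) + 400/(925×116×10³) = 9.772×10⁻⁶ mm/N.
Hence P = δ_free / Σ(L/AE) = 1.091/9.772×10⁻⁶ = 111.7 kN (tensile).

P ≈ 112 kN (tensile)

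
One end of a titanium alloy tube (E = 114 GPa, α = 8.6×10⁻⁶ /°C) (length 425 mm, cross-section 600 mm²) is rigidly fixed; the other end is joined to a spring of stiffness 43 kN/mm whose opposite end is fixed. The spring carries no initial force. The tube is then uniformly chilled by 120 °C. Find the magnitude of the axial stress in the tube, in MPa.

σ ≈ 24.8 MPa (tensile)

The unrestrained thermal change is αΔT L = 8.6×10⁻⁶ × 120 × 425 = 0.4386 mm.
With a force P in the spring, the elastic change of the tube is PL/(AE) and that of the spring is P/k; compatibility requires their sum to equal δ_free.
So P = δ_free / [L/(AE) + 1/k] = 0.4386 / [ 425/(600×114×10³) + 1/(43×10³) ].
P = 0.4386 / 2.947×10⁻⁵ = 14880 N.
σ = P/A = 14880/600 = 24.81 MPa.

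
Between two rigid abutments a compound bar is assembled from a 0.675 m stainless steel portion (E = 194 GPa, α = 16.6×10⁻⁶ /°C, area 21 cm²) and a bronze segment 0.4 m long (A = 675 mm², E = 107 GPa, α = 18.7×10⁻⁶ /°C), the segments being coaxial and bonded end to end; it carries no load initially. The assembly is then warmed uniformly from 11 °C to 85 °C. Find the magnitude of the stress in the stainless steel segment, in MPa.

σ ≈ 91.5 MPa (compressive)

Free thermal expansion of the whole bar: Σ αᵢΔT Lᵢ = 16.6×10⁻⁶×74×675 + 18.7×10⁻⁶×74×400 = 1.383 mm.
Since the ends are fixed, an axial force P builds up, equal in every segment, with P · Σ Lᵢ/(AᵢEᵢ) = δ_free.
Σ Lᵢ/(AᵢEᵢ) = 675/(2100×194×10³) + 400/(675×107×10³) = 7.195×10⁻⁶ mm/N.
Hence P = δ_free / Σ(L/AE) = 1.383/7.195×10⁻⁶ = 192.2 kN (compressive).
σ_{stainless steel} = P / A = 192200 / 2100 = 91.51 MPa.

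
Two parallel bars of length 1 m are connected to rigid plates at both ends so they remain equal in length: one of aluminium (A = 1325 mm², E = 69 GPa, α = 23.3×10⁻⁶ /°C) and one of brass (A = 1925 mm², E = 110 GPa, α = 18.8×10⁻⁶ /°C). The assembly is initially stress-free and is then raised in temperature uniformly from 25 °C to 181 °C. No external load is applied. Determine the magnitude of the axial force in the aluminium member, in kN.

P ≈ 44.8 kN (compressive in the aluminium)

Equilibrium of a rigid end plate with no external load gives equal and opposite internal forces ±P in the two members. Since α_{aluminium} > α_{brass}, heating drives the aluminium into compression and the brass into tension.
Equating the net (thermal + elastic) strains gives |α₁ − α₂|·ΔT = P·[1/(A₁E₁) + 1/(A₂E₂)].
|α₁ − α₂|·ΔT = 4.5×10⁻⁶ × 156 = 0.000702.
1/(A₁E₁) + 1/(A₂E₂) = 1/(1325×69×10³) + 1/(1925×110×10³) = 1.566×10⁻⁸ N⁻¹.
So P = 0.000702 / 1.566×10⁻⁸ = 44.83 kN.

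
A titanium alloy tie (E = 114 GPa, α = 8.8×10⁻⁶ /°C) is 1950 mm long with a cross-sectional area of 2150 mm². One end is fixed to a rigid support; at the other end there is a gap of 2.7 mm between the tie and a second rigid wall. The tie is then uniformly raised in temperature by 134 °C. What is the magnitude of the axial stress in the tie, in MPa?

If the wall were absent the tie would grow by αΔT L = 8.8×10⁻⁶ × 134 × 1950 = 2.299 mm.
This is smaller than the 2.7 mm clearance, so the tie expands freely without reaching the stop — the stress is zero.

σ ≈ 0 MPa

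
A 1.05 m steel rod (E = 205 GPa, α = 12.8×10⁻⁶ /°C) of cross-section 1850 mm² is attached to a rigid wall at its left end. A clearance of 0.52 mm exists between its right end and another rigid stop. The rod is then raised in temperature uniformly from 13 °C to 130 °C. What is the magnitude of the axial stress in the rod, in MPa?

Unrestrained expansion: δ_free = αΔT L = 12.8×10⁻⁶ × 117 × 1050 = 1.572 mm.
The gap closes (δ_free > 0.52 mm) and the wall then resists a further 1.572 − 0.52 = 1.052 mm of expansion.
Compatibility: PL/(AE) = 1.052 mm, so σ = P/A = E × (1.052/1050) = 205.5 MPa.

σ ≈ 205 MPa (compressive)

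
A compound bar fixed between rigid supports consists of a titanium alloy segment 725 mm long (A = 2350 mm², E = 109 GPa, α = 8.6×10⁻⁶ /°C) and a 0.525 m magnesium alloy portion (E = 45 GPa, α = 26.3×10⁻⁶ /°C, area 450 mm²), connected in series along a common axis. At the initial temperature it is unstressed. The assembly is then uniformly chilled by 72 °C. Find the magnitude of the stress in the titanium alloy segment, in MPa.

If the supports were absent, the total length change would be Σ αᵢΔT Lᵢ = 8.6×10⁻⁶×72×725 + 26.3×10⁻⁶×72×525 = 1.443 mm.
Since the ends are fixed, an axial force P builds up, equal in every segment, with P · Σ Lᵢ/(AᵢEᵢ) = δ_free.
Σ Lᵢ/(AᵢEᵢ) = 725/(2350×109×10³) + 525/(450×45×10³) = 2.876×10⁻⁵ mm/N.
So P = 1.443 / 2.876×10⁻⁵ = 50.18 kN, tensile.
σ_{titanium alloy} = P / A = 50180 / 2350 = 21.35 MPa.

σ ≈ 21.4 MPa (tensile)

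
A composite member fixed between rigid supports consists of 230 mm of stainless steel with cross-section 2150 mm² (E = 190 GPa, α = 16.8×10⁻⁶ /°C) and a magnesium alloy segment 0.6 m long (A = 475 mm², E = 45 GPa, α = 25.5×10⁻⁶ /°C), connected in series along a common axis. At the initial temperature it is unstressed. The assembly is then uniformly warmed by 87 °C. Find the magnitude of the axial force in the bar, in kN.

If the supports were absent, the total length change would be Σ αᵢΔT Lᵢ = 16.8×10⁻⁶×87×230 + 25.5×10⁻⁶×87×600 = 1.667 mm.
Since the ends are fixed, an axial force P builds up, equal in every segment, with P · Σ Lᵢ/(AᵢEᵢ) = δ_free.
Σ Lᵢ/(AᵢEᵢ) = 230/(2150×190×10³) + 600/(475×45×10³) = 2.863×10⁻⁵ mm/N.
So P = 1.667 / 2.863×10⁻⁵ = 58.23 kN, compressive.

P ≈ 58.2 kN (compressive)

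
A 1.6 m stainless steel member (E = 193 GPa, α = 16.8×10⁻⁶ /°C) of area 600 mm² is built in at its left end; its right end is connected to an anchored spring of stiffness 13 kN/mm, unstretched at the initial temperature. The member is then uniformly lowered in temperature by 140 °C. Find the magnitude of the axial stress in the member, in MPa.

σ ≈ 69.1 MPa (tensile)

If the spring were absent the member would shorten by αΔT L = 16.8×10⁻⁶ × 140 × 1600 = 3.763 mm.
With a force P in the spring, the elastic change of the member is PL/(AE) and that of the spring is P/k; compatibility requires their sum to equal δ_free.
P [ L/(AE) + 1/k ] = δ_free → P [ 1600/(600×193×10³) + 1/(13×10³) ] = 3.763.
P = 3.763 / 9.074×10⁻⁵ = 41470 N.
σ = P/A = 41470/600 = 69.12 MPa.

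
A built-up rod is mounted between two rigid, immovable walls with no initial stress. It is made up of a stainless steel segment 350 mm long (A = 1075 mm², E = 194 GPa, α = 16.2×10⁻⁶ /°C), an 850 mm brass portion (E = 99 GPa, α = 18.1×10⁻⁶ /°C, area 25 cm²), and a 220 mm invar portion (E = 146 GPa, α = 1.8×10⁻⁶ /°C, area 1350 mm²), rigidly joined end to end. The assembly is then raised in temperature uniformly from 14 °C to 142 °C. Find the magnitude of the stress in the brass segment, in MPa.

If the supports were absent, the total length change would be Σ αᵢΔT Lᵢ = 16.2×10⁻⁶×128×350 + 18.1×10⁻⁶×128×850 + 1.8×10⁻⁶×128×220 = 2.746 mm.
The walls prevent any net length change, so an axial force P (same in every segment) develops. Compatibility: P · Σ Lᵢ/(AᵢEᵢ) = δ_free.
Σ Lᵢ/(AᵢEᵢ) = 350/(1075×194×10³) + 850/(2500×99×10³) + 220/(1350×146×10³) = 6.229×10⁻⁶ mm/N.
P = 2.746 / 6.229×10⁻⁶ = 440800 N = 440.8 kN, compressive.
σ_{brass} = P / A = 440800 / 2500 = 176.3 MPa.

σ ≈ 176 MPa (compressive)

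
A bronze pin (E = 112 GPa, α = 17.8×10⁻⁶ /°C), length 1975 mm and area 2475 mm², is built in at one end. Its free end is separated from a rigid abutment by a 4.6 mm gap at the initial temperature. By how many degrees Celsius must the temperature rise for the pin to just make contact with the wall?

Contact occurs when the free expansion equals the gap: αΔT L = 4.6 mm.
ΔT = 4.6 / (17.8×10⁻⁶ × 1975) = 130.8 °C.

ΔT ≈ 131 °C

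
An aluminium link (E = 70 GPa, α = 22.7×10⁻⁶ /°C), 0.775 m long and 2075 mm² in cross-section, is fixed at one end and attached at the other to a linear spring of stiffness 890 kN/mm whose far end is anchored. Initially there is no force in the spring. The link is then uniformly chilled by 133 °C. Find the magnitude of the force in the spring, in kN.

The unrestrained thermal change is αΔT L = 22.7×10⁻⁶ × 133 × 775 = 2.34 mm.
With a force P in the spring, the elastic change of the link is PL/(AE) and that of the spring is P/k; compatibility requires their sum to equal δ_free.
So P = δ_free / [L/(AE) + 1/k] = 2.34 / [ 775/(2075×70×10³) + 1/(890×10³) ].
P = 2.34 / 6.459×10⁻⁶ = 362200 N.

P ≈ 362 kN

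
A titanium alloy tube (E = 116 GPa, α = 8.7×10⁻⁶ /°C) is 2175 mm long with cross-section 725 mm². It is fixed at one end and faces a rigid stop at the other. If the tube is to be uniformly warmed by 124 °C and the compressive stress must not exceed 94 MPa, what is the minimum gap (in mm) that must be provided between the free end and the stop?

g ≈ 0.584 mm

Free expansion if unrestrained: δ_free = αΔT L = 8.7×10⁻⁶ × 124 × 2175 = 2.346 mm.
At the allowable stress the elastic shortening the wall may impose is σL/E = 94 × 2175 / (116×10³) = 1.762 mm.
So the gap has to take up the difference, g_min = δ_free − σL/E = 2.346 − 1.762 = 0.5839 mm.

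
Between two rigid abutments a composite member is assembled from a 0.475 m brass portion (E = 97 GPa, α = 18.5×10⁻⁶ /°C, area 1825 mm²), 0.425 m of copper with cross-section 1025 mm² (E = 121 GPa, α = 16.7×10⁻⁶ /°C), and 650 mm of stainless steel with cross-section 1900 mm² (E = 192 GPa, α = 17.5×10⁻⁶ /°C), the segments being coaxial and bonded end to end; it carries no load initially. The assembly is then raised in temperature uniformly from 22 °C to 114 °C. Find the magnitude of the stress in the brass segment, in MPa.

σ ≈ 174 MPa (compressive)

Free thermal expansion of the whole bar: Σ αᵢΔT Lᵢ = 18.5×10⁻⁶×92×475 + 16.7×10⁻⁶×92×425 + 17.5×10⁻⁶×92×650 = 2.508 mm.
Since the ends are fixed, an axial force P builds up, equal in every segment, with P · Σ Lᵢ/(AᵢEᵢ) = δ_free.
The series flexibility is Σ Lᵢ/(AᵢEᵢ) = 475/(1825×97×10³) + 425/(1025×121×10³) + 650/(1900×192×10³) = 7.892×10⁻⁶ mm/N.
Hence P = δ_free / Σ(L/AE) = 2.508/7.892×10⁻⁶ = 317.8 kN (compressive).
σ_{brass} = P / A = 317800 / 1825 = 174.1 MPa.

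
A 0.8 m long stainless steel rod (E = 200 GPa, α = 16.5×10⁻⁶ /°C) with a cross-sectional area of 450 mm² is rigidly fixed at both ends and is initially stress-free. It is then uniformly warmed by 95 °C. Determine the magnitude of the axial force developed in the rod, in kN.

P ≈ 141 kN (compressive)

Full restraint means ε = 0, so the stress is σ = EαΔT = 200×10³ × 16.5×10⁻⁶ × 95 = 313.5 MPa.
Then P = σA = 313.5 × 450 mm² = 141.1 kN, compressive.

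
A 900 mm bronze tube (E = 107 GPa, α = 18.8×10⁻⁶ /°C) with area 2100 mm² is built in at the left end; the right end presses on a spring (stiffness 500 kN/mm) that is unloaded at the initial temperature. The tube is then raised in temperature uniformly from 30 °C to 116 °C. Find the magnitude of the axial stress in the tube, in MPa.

If the spring were absent the tube would lengthen by αΔT L = 18.8×10⁻⁶ × 86 × 900 = 1.455 mm.
With a force P in the spring, the elastic change of the tube is PL/(AE) and that of the spring is P/k; compatibility requires their sum to equal δ_free.
So P = δ_free / [L/(AE) + 1/k] = 1.455 / [ 900/(2100×107×10³) + 1/(500×10³) ].
P = 1.455 / 6.005×10⁻⁶ = 242300 N.
σ = P/A = 242300/2100 = 115.4 MPa.

σ ≈ 115 MPa (compressive)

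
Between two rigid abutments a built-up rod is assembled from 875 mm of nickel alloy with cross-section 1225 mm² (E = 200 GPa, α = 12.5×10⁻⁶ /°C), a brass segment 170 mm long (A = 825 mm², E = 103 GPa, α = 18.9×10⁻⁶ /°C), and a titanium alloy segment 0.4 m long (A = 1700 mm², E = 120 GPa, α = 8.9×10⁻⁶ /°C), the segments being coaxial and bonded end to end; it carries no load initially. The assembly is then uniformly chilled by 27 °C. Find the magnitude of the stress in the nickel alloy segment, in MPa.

Free thermal contraction of the whole bar: Σ αᵢΔT Lᵢ = 12.5×10⁻⁶×27×875 + 18.9×10⁻⁶×27×170 + 8.9×10⁻⁶×27×400 = 0.4782 mm.
The walls prevent any net length change, so an axial force P (same in every segment) develops. Compatibility: P · Σ Lᵢ/(AᵢEᵢ) = δ_free.
The series flexibility is Σ Lᵢ/(AᵢEᵢ) = 875/(1225×200×10³) + 170/(825×103×10³) + 400/(1700×120×10³) = 7.533×10⁻⁶ mm/N.
Hence P = δ_free / Σ(L/AE) = 0.4782/7.533×10⁻⁶ = 63.48 kN (tensile).
σ_{nickel alloy} = P / A = 63480 / 1225 = 51.82 MPa.

σ ≈ 51.8 MPa (tensile)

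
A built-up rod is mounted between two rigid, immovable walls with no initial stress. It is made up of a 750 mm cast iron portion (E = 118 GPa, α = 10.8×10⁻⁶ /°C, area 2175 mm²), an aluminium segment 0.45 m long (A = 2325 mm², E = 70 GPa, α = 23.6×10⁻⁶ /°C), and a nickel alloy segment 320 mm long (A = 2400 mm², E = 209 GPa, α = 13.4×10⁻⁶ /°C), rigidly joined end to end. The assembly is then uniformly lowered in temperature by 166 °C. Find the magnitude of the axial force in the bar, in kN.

P ≈ 604 kN (tensile)

Free thermal contraction of the whole bar: Σ αᵢΔT Lᵢ = 10.8×10⁻⁶×166×750 + 23.6×10⁻⁶×166×450 + 13.4×10⁻⁶×166×320 = 3.819 mm.
The rigid supports impose zero overall length change; the single axial force P common to all segments must satisfy P Σ Lᵢ/(AᵢEᵢ) = δ_free.
Σ Lᵢ/(AᵢEᵢ) = 750/(2175×118×10³) + 450/(2325×70×10³) + 320/(2400×209×10³) = 6.325×10⁻⁶ mm/N.
So P = 3.819 / 6.325×10⁻⁶ = 603.8 kN, tensile.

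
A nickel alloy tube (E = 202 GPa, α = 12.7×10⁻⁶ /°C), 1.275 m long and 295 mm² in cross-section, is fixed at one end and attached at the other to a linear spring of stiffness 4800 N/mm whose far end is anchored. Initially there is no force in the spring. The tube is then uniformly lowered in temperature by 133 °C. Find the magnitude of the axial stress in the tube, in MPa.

Free thermal contraction: δ_free = αΔT L = 12.7×10⁻⁶ × 133 × 1275 = 2.154 mm.
Let P be the tensile force in the spring. The tube extends elastically by PL/(AE) and the spring stretches by P/k; together these equal δ_free.
So P = δ_free / [L/(AE) + 1/k] = 2.154 / [ 1275/(295×202×10³) + 1/(4800) ].
P = 2.154 / 0.0002297 = 9375 N.
σ = P/A = 9375/295 = 31.78 MPa.

σ ≈ 31.8 MPa (tensile)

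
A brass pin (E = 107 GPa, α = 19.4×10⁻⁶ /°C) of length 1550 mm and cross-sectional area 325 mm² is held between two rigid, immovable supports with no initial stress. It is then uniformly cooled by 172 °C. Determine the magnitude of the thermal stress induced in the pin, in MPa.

σ ≈ 357 MPa (tensile)

The supports are rigid, so the total axial strain is zero. The restrained thermal strain is ε = αΔT = 19.4×10⁻⁶ × 172 = 3336.8×10⁻⁶.
σ = EαΔT = 107×10³ × 19.4×10⁻⁶ × 172 = 357 MPa (tensile; the pin is trying to contract).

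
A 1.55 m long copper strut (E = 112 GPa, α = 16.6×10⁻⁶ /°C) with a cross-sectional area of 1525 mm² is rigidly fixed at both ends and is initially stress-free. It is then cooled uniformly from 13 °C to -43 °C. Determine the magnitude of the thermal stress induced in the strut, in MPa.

σ ≈ 104 MPa (tensile)

Because both ends are immovable the net strain is zero, and the suppressed thermal strain is αΔT = 16.6×10⁻⁶ × 56 = 929.6×10⁻⁶.
Hence σ = E·αΔT = 112×10³ × 929.6×10⁻⁶ = 104.1 MPa, tensile.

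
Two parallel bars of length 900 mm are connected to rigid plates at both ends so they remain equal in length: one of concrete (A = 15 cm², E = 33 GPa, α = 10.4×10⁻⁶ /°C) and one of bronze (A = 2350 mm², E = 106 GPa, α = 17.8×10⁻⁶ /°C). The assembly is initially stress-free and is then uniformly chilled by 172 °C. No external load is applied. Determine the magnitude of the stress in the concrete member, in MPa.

σ ≈ 35 MPa (compressive)

Both members must finish at the same length. With the larger α, the bronze tends to over-contract; the plates restrain it, putting the bronze in tension and the concrete in compression. With no external load the two internal forces are equal and opposite, magnitude P.
Compatibility of the two members (thermal + elastic change equal): (α₁ − α₂)ΔT = P·[1/(A₁E₁) + 1/(A₂E₂)].
|α₁ − α₂|·ΔT = 7.4×10⁻⁶ × 172 = 0.001273.
1/(A₁E₁) + 1/(A₂E₂) = 1/(1500×33×10³) + 1/(2350×106×10³) = 2.422×10⁻⁸ N⁻¹.
P = 0.001273 / 2.422×10⁻⁸ = 52560 N = 52.56 kN.
σ_{concrete} = P/A₁ = 52560/1500 = 35.04 MPa, compressive.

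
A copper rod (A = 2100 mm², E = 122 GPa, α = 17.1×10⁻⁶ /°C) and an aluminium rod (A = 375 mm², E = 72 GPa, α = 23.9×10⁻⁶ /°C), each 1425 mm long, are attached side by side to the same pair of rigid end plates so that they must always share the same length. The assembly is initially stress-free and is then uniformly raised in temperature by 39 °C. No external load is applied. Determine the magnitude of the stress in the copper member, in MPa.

Both members must finish at the same length. With the larger α, the aluminium tends to over-expand; the plates restrain it, putting the aluminium in compression and the copper in tension. With no external load the two internal forces are equal and opposite, magnitude P.
Compatibility of the two members (thermal + elastic change equal): (α₁ − α₂)ΔT = P·[1/(A₁E₁) + 1/(A₂E₂)].
|α₁ − α₂|·ΔT = 6.8×10⁻⁶ × 39 = 0.0002652.
1/(A₁E₁) + 1/(A₂E₂) = 1/(2100×122×10³) + 1/(375×72×10³) = 4.094×10⁻⁸ N⁻¹.
So P = 0.0002652 / 4.094×10⁻⁸ = 6.478 kN.
σ_{copper} = P/A₁ = 6478/2100 = 3.085 MPa, tensile.

σ ≈ 3.08 MPa (tensile)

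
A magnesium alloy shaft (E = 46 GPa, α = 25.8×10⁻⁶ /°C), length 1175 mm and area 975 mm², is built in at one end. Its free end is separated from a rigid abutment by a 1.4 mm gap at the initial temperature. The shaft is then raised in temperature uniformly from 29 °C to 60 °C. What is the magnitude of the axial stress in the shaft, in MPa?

σ ≈ 0 MPa

If the wall were absent the shaft would grow by αΔT L = 25.8×10⁻⁶ × 31 × 1175 = 0.9398 mm.
This is smaller than the 1.4 mm clearance, so the shaft expands freely without reaching the stop — the stress is zero.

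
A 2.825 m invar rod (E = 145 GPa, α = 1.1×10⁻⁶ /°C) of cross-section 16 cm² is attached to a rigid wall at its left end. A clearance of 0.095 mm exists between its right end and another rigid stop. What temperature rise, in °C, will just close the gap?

ΔT ≈ 30.6 °C

The gap closes when αΔT L = 0.095 mm, since the rod is still unstressed at that instant.
So ΔT = g/(αL) = 0.095/(1.1×10⁻⁶ × 2825) = 30.57 °C.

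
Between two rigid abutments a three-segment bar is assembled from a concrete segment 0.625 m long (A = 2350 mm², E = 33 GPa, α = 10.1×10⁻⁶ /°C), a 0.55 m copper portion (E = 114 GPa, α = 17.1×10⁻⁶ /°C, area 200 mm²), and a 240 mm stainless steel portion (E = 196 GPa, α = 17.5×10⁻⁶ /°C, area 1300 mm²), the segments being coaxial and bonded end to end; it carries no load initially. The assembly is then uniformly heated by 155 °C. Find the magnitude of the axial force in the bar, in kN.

P ≈ 93.2 kN (compressive)

Free thermal expansion of the whole bar: Σ αᵢΔT Lᵢ = 10.1×10⁻⁶×155×625 + 17.1×10⁻⁶×155×550 + 17.5×10⁻⁶×155×240 = 3.087 mm.
The walls prevent any net length change, so an axial force P (same in every segment) develops. Compatibility: P · Σ Lᵢ/(AᵢEᵢ) = δ_free.
The series flexibility is Σ Lᵢ/(AᵢEᵢ) = 625/(2350×33×10³) + 550/(200×114×10³) + 240/(1300×196×10³) = 3.312×10⁻⁵ mm/N.
Hence P = δ_free / Σ(L/AE) = 3.087/3.312×10⁻⁵ = 93.2 kN (compressive).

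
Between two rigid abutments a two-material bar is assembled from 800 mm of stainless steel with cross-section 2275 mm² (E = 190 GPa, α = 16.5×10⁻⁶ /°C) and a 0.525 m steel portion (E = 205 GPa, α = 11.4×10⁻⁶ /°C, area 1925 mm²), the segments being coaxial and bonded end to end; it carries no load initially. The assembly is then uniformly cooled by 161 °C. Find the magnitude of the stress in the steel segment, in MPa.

With the walls removed the bar would change length by δ_free = Σ αᵢΔT Lᵢ = 16.5×10⁻⁶×161×800 + 11.4×10⁻⁶×161×525 = 3.089 mm.
The rigid supports impose zero overall length change; the single axial force P common to all segments must satisfy P Σ Lᵢ/(AᵢEᵢ) = δ_free.
Σ Lᵢ/(AᵢEᵢ) = 800/(2275×190×10³) + 525/(1925×205×10³) = 3.181×10⁻⁶ mm/N.
Hence P = δ_free / Σ(L/AE) = 3.089/3.181×10⁻⁶ = 971 kN (tensile).
σ_{steel} = P / A = 971000 / 1925 = 504.4 MPa.

σ ≈ 504 MPa (tensile)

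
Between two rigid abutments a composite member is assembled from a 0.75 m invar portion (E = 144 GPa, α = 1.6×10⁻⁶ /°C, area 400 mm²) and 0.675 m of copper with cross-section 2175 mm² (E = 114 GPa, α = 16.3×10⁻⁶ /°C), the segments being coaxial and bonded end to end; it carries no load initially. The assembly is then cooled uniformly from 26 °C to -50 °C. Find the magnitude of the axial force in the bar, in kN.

If the supports were absent, the total length change would be Σ αᵢΔT Lᵢ = 1.6×10⁻⁶×76×750 + 16.3×10⁻⁶×76×675 = 0.9274 mm.
Since the ends are fixed, an axial force P builds up, equal in every segment, with P · Σ Lᵢ/(AᵢEᵢ) = δ_free.
Σ Lᵢ/(AᵢEᵢ) = 750/(400×144×10³) + 675/(2175×114×10³) = 1.574×10⁻⁵ mm/N.
Hence P = δ_free / Σ(L/AE) = 0.9274/1.574×10⁻⁵ = 58.91 kN (tensile).

P ≈ 58.9 kN (tensile)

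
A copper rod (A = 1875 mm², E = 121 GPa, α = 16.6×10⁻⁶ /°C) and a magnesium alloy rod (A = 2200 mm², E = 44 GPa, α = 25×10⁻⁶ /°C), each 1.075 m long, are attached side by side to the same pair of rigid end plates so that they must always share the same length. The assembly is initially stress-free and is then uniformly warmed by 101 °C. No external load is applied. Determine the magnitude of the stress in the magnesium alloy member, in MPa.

σ ≈ 26.2 MPa (compressive)

The magnesium alloy has the larger α, so on heating it would change length more than the copper if both were free. The rigid plates force a common final length, so the magnesium alloy is put into compression and the copper into tension, with equal and opposite forces P (no external load).
Compatibility of the two members (thermal + elastic change equal): (α₁ − α₂)ΔT = P·[1/(A₁E₁) + 1/(A₂E₂)].
|α₁ − α₂|·ΔT = 8.4×10⁻⁶ × 101 = 0.0008484.
1/(A₁E₁) + 1/(A₂E₂) = 1/(1875×121×10³) + 1/(2200×44×10³) = 1.474×10⁻⁸ N⁻¹.
P = 0.0008484 / 1.474×10⁻⁸ = 57560 N = 57.56 kN.
σ_{magnesium alloy} = P/A₂ = 57560/2200 = 26.17 MPa, compressive.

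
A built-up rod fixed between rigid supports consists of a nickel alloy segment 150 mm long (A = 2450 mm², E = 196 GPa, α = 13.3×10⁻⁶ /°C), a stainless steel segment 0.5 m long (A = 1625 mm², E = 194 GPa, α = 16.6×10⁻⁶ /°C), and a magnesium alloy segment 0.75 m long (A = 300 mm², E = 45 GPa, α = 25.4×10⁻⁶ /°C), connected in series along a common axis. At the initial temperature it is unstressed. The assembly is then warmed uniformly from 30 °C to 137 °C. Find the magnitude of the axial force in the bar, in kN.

Free thermal expansion of the whole bar: Σ αᵢΔT Lᵢ = 13.3×10⁻⁶×107×150 + 16.6×10⁻⁶×107×500 + 25.4×10⁻⁶×107×750 = 3.14 mm.
The walls prevent any net length change, so an axial force P (same in every segment) develops. Compatibility: P · Σ Lᵢ/(AᵢEᵢ) = δ_free.
Σ Lᵢ/(AᵢEᵢ) = 150/(2450×196×10³) + 500/(1625×194×10³) + 750/(300×45×10³) = 5.745×10⁻⁵ mm/N.
Hence P = δ_free / Σ(L/AE) = 3.14/5.745×10⁻⁵ = 54.65 kN (compressive).

P ≈ 54.7 kN (compressive)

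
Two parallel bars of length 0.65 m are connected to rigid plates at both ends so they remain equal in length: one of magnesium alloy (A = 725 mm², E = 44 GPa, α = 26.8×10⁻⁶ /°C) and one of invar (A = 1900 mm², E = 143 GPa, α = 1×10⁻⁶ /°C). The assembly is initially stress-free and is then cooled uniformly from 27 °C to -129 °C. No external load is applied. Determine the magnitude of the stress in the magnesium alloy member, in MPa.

Both members must finish at the same length. With the larger α, the magnesium alloy tends to over-contract; the plates restrain it, putting the magnesium alloy in tension and the invar in compression. With no external load the two internal forces are equal and opposite, magnitude P.
Setting the final lengths equal and cancelling L: (α₁ − α₂)ΔT = P/(A₁E₁) + P/(A₂E₂).
|α₁ − α₂|·ΔT = 25.8×10⁻⁶ × 156 = 0.004025.
1/(A₁E₁) + 1/(A₂E₂) = 1/(725×44×10³) + 1/(1900×143×10³) = 3.503×10⁻⁸ N⁻¹.
So P = 0.004025 / 3.503×10⁻⁸ = 114.9 kN.
σ_{magnesium alloy} = P/A₁ = 114900/725 = 158.5 MPa, tensile.

σ ≈ 158 MPa (tensile)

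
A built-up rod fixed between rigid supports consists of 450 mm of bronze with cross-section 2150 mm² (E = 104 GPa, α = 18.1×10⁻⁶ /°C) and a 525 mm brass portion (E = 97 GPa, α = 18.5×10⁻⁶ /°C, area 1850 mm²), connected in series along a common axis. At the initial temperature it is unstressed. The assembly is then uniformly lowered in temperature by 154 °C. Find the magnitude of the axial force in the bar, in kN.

P ≈ 557 kN (tensile)

If the supports were absent, the total length change would be Σ αᵢΔT Lᵢ = 18.1×10⁻⁶×154×450 + 18.5×10⁻⁶×154×525 = 2.75 mm.
The rigid supports impose zero overall length change; the single axial force P common to all segments must satisfy P Σ Lᵢ/(AᵢEᵢ) = δ_free.
The series flexibility is Σ Lᵢ/(AᵢEᵢ) = 450/(2150×104×10³) + 525/(1850×97×10³) = 4.938×10⁻⁶ mm/N.
Hence P = δ_free / Σ(L/AE) = 2.75/4.938×10⁻⁶ = 556.9 kN (tensile).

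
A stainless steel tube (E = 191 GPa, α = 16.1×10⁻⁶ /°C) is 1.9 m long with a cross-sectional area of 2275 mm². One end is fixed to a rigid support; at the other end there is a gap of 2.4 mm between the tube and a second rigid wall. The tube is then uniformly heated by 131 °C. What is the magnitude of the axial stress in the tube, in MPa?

If the wall were absent the tube would grow by αΔT L = 16.1×10⁻⁶ × 131 × 1900 = 4.007 mm.
The gap closes (δ_free > 2.4 mm) and the wall then resists a further 4.007 − 2.4 = 1.607 mm of expansion.
That suppressed elongation corresponds to σ = E·Δ/L = 191×10³ × 1.607/1900 = 161.6 MPa.

σ ≈ 162 MPa (compressive)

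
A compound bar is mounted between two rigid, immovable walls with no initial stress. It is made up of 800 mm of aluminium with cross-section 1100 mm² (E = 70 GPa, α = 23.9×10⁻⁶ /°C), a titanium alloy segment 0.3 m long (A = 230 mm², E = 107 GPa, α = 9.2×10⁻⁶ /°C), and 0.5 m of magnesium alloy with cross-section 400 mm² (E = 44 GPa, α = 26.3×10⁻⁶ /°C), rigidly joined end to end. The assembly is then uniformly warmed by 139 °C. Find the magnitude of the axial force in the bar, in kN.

With the walls removed the bar would change length by δ_free = Σ αᵢΔT Lᵢ = 23.9×10⁻⁶×139×800 + 9.2×10⁻⁶×139×300 + 26.3×10⁻⁶×139×500 = 4.869 mm.
Since the ends are fixed, an axial force P builds up, equal in every segment, with P · Σ Lᵢ/(AᵢEᵢ) = δ_free.
The series flexibility is Σ Lᵢ/(AᵢEᵢ) = 800/(1100×70×10³) + 300/(230×107×10³) + 500/(400×44×10³) = 5.099×10⁻⁵ mm/N.
P = 4.869 / 5.099×10⁻⁵ = 95490 N = 95.49 kN, compressive.

P ≈ 95.5 kN (compressive)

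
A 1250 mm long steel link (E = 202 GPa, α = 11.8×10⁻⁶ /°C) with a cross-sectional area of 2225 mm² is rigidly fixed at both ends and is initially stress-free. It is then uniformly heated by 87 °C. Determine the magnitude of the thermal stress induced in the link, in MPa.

σ ≈ 207 MPa (compressive)

With length fixed, the mechanical strain must cancel the thermal strain αΔT = 11.8×10⁻⁶ × 87 = 1026.6×10⁻⁶.
σ = EαΔT = 202×10³ × 11.8×10⁻⁶ × 87 = 207.4 MPa (compressive; the link is trying to expand).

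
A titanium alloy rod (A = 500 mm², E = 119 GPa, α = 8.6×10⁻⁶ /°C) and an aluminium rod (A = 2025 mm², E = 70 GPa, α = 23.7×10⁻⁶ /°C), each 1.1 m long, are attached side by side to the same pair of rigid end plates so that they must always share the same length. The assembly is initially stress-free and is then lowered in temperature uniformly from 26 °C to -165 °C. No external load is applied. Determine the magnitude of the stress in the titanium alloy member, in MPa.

σ ≈ 242 MPa (compressive)

The aluminium has the larger α, so on cooling it would change length more than the titanium alloy if both were free. The rigid plates force a common final length, so the aluminium is put into tension and the titanium alloy into compression, with equal and opposite forces P (no external load).
Equating the net (thermal + elastic) strains gives |α₁ − α₂|·ΔT = P·[1/(A₁E₁) + 1/(A₂E₂)].
|α₁ − α₂|·ΔT = 15.1×10⁻⁶ × 191 = 0.002884.
1/(A₁E₁) + 1/(A₂E₂) = 1/(500×119×10³) + 1/(2025×70×10³) = 2.386×10⁻⁸ N⁻¹.
P = 0.002884 / 2.386×10⁻⁸ = 120900 N = 120.9 kN.
σ_{titanium alloy} = P/A₁ = 120900/500 = 241.7 MPa, compressive.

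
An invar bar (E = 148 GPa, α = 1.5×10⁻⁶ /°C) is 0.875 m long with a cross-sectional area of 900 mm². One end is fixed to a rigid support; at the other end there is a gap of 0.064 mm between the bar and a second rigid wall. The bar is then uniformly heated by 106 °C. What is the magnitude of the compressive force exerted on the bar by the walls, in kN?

P ≈ 11.4 kN

If the wall were absent the bar would grow by αΔT L = 1.5×10⁻⁶ × 106 × 875 = 0.1391 mm.
This exceeds the 0.064 mm gap, so the wall pushes back. The portion of expansion that must be recovered elastically is δ_free − gap = 0.1391 − 0.064 = 0.07513 mm.
That suppressed elongation corresponds to σ = E·Δ/L = 148×10³ × 0.07513/875 = 12.71 MPa.
Force on the wall = σA = 12.71 × 900 mm² = 11.44 kN.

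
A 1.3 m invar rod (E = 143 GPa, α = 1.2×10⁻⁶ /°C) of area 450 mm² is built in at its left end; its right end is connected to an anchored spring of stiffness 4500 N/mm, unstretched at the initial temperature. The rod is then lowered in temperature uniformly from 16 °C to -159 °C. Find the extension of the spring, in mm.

The unrestrained thermal change is αΔT L = 1.2×10⁻⁶ × 175 × 1300 = 0.273 mm.
With a force P in the spring, the elastic change of the rod is PL/(AE) and that of the spring is P/k; compatibility requires their sum to equal δ_free.
So P = δ_free / [L/(AE) + 1/k] = 0.273 / [ 1300/(450×143×10³) + 1/(4500) ].
P = 0.273 / 0.0002424 = 1126 N.
Spring extension = P/k = 1126/(4500) = 0.2502 mm.

δ ≈ 0.25 mm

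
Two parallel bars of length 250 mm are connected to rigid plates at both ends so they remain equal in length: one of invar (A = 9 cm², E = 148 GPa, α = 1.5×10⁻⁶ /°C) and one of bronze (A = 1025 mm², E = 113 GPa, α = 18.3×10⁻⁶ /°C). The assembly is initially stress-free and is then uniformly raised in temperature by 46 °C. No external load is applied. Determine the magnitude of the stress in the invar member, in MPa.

σ ≈ 53.2 MPa (tensile)

Both members must finish at the same length. With the larger α, the bronze tends to over-expand; the plates restrain it, putting the bronze in compression and the invar in tension. With no external load the two internal forces are equal and opposite, magnitude P.
Equating the net (thermal + elastic) strains gives |α₁ − α₂|·ΔT = P·[1/(A₁E₁) + 1/(A₂E₂)].
|α₁ − α₂|·ΔT = 16.8×10⁻⁶ × 46 = 0.0007728.
1/(A₁E₁) + 1/(A₂E₂) = 1/(900×148×10³) + 1/(1025×113×10³) = 1.614×10⁻⁸ N⁻¹.
So P = 0.0007728 / 1.614×10⁻⁸ = 47.88 kN.
σ_{invar} = P/A₁ = 47880/900 = 53.2 MPa, tensile.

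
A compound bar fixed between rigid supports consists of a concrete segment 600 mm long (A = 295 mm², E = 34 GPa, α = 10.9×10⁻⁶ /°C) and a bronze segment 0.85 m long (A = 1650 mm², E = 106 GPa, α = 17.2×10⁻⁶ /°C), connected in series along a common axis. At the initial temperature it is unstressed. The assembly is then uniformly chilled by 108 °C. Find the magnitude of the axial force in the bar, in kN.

P ≈ 35.3 kN (tensile)

With the walls removed the bar would change length by δ_free = Σ αᵢΔT Lᵢ = 10.9×10⁻⁶×108×600 + 17.2×10⁻⁶×108×850 = 2.285 mm.
Since the ends are fixed, an axial force P builds up, equal in every segment, with P · Σ Lᵢ/(AᵢEᵢ) = δ_free.
The series flexibility is Σ Lᵢ/(AᵢEᵢ) = 600/(295×34×10³) + 850/(1650×106×10³) = 6.468×10⁻⁵ mm/N.
Hence P = δ_free / Σ(L/AE) = 2.285/6.468×10⁻⁵ = 35.33 kN (tensile).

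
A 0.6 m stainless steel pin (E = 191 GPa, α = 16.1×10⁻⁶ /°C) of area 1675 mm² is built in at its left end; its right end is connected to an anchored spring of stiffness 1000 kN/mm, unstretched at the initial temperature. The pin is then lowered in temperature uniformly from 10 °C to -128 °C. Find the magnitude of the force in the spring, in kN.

P ≈ 464 kN

The unrestrained thermal change is αΔT L = 16.1×10⁻⁶ × 138 × 600 = 1.333 mm.
With a force P in the spring, the elastic change of the pin is PL/(AE) and that of the spring is P/k; compatibility requires their sum to equal δ_free.
P [ L/(AE) + 1/k ] = δ_free → P [ 600/(1675×191×10³) + 1/(1000×10³) ] = 1.333.
P = 1.333 / 2.875×10⁻⁶ = 463600 N.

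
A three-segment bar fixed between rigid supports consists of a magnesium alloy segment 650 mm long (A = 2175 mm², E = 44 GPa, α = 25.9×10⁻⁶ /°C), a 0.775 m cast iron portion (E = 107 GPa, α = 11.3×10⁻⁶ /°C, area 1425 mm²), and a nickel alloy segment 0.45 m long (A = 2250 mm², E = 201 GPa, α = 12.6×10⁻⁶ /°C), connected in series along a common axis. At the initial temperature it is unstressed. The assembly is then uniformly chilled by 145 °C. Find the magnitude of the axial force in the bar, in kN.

P ≈ 352 kN (tensile)

If the supports were absent, the total length change would be Σ αᵢΔT Lᵢ = 25.9×10⁻⁶×145×650 + 11.3×10⁻⁶×145×775 + 12.6×10⁻⁶×145×450 = 4.533 mm.
The rigid supports impose zero overall length change; the single axial force P common to all segments must satisfy P Σ Lᵢ/(AᵢEᵢ) = δ_free.
The series flexibility is Σ Lᵢ/(AᵢEᵢ) = 650/(2175×44×10³) + 775/(1425×107×10³) + 450/(2250×201×10³) = 1.287×10⁻⁵ mm/N.
P = 4.533 / 1.287×10⁻⁵ = 352200 N = 352.2 kN, tensile.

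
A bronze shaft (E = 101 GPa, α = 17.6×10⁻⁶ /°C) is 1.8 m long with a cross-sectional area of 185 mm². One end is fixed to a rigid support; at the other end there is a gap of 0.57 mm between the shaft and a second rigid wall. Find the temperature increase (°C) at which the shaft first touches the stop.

The gap closes when αΔT L = 0.57 mm, since the shaft is still unstressed at that instant.
ΔT = 0.57 / (17.6×10⁻⁶ × 1800) = 17.99 °C.

ΔT ≈ 18 °C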